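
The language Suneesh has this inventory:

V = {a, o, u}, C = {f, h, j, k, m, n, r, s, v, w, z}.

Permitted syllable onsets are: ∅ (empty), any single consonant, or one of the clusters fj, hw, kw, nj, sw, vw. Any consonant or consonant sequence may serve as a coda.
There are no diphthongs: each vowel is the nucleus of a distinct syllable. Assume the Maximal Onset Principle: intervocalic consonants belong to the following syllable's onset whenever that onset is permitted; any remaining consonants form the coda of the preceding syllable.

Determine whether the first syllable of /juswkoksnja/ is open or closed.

The vowels are u, o, a — 3 nuclei, so 3 syllables.
V1 /u/ – V2 /o/: cluster /swk/ — the longest permitted-onset suffix is /k/; onset = /k/, preceding coda = /sw/.
V2 /o/ – V3 /a/: /ksnj/ splits as /ks/ + /nj/ (/nj/ is the longest suffix that is a licit onset).
Syllabification: jusw.koks.nja.
Syllable 1 is /jusw/ with coda /sw/, so it is closed.

closed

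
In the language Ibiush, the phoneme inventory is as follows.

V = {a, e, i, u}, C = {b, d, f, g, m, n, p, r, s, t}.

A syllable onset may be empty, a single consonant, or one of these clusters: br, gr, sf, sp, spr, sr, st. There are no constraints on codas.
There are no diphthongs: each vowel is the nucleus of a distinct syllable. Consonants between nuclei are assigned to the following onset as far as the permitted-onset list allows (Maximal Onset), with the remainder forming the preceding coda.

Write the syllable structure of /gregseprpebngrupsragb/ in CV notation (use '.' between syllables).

Vowels present: e, e, e, u, a; each is a nucleus, giving 5 syllables.
/e…e/ gap (V1→V2): cluster /gs/ — the longest permitted-onset suffix is /s/; onset = /s/, preceding coda = /g/.
/e…e/ gap (V2→V3): cluster /prp/ — the longest permitted-onset suffix is /p/; onset = /p/, preceding coda = /pr/.
/e…u/ gap (V3→V4): /bngr/; trying suffixes from longest down, /gr/ is the first permitted one, so coda /bn/ | onset /gr/.
/u…a/ gap (V4→V5): /psr/ splits as /p/ + /sr/ (/sr/ is the longest suffix that is a licit onset).
Syllabification: greg.sepr.pebn.grup.sragb.
Mapping each syllable to C/V: /greg/ → CCVC, /sepr/ → CVCC, /pebn/ → CVCC, /grup/ → CCVC, /sragb/ → CCVCC.

CCVC.CVCC.CVCC.CCVC.CCVCC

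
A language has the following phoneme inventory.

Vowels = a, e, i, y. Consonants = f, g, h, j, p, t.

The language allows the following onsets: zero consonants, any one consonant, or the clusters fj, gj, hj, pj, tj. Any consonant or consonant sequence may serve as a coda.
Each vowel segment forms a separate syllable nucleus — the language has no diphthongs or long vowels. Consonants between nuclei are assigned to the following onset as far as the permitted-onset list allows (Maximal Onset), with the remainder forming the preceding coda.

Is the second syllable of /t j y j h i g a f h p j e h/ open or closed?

open

The vowels are y, i, a, e — 4 nuclei, so 4 syllables.
V1 /y/ – V2 /i/: /jh/; trying suffixes from longest down, /h/ is the first permitted one, so coda /j/ | onset /h/.
V2 /i/ – V3 /a/: /g/ is a single consonant, so it becomes the next onset.
V3 /a/ – V4 /e/: cluster /fhpj/ — the longest permitted-onset suffix is /pj/; onset = /pj/, preceding coda = /fh/.
Result: tjyj.hi.gafh.pjeh.
Syllable 2 is /hi/; it ends in its nucleus with no coda, so it is open.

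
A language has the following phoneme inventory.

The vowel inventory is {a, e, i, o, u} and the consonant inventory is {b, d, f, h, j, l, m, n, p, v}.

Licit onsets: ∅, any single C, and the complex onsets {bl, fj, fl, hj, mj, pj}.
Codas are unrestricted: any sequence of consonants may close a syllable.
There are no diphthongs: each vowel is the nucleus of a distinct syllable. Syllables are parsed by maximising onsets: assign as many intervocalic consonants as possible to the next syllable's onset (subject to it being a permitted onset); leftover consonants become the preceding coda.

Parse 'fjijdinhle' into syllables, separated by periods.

fjij.dinh.le

Nuclei (vowels): i, i, e → 3 syllables.
V1 /i/ – V2 /i/: /jd/ splits as /j/ + /d/ (/d/ is the longest suffix that is a licit onset).
V2 /i/ – V3 /e/: /nhl/ — longest licit onset from the right is /l/, leaving /nh/ as coda.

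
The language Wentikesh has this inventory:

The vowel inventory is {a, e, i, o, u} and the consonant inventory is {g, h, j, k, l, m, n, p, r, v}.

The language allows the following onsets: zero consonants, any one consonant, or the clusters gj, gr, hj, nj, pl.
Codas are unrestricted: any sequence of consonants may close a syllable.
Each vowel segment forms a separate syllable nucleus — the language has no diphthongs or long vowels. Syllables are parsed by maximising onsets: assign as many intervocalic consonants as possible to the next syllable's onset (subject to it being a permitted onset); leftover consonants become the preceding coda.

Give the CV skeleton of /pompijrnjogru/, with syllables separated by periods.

CVC.CVCC.CCV.CCV

Nuclei (vowels): o, i, o, u → 4 syllables.
/o…i/ gap (V1→V2): /mp/ splits as /m/ + /p/ (/p/ is the longest suffix that is a licit onset).
/i…o/ gap (V2→V3): /jrnj/; trying suffixes from longest down, /nj/ is the first permitted one, so coda /jr/ | onset /nj/.
/o…u/ gap (V3→V4): /gr/ is a licit onset in full, so it all attaches to the next syllable.
Result: pom.pijr.njo.gru.
Mapping each syllable to C/V: /pom/ → CVC, /pijr/ → CVCC, /njo/ → CCV, /gru/ → CCV.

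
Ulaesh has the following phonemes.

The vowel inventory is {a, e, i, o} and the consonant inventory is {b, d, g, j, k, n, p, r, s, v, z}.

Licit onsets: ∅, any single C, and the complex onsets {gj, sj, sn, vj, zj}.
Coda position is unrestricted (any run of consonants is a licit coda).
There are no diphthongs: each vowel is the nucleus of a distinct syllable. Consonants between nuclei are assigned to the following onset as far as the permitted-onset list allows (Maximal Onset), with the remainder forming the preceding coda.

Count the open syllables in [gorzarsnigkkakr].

The vowels are o, a, i, a — 4 nuclei, so 4 syllables.
V1 /o/ – V2 /a/: cluster /rz/ — the longest permitted-onset suffix is /z/; onset = /z/, preceding coda = /r/.
V2 /a/ – V3 /i/: /rsn/; trying suffixes from longest down, /sn/ is the first permitted one, so coda /r/ | onset /sn/.
V3 /i/ – V4 /a/: /gkk/ splits as /gk/ + /k/ (/k/ is the longest suffix that is a licit onset).
So the parse is gor.zar.snigk.kakr.
Classifying each syllable: /gor/ (closed), /zar/ (closed), /snigk/ (closed), /kakr/ (closed).
Open syllables: 0.

0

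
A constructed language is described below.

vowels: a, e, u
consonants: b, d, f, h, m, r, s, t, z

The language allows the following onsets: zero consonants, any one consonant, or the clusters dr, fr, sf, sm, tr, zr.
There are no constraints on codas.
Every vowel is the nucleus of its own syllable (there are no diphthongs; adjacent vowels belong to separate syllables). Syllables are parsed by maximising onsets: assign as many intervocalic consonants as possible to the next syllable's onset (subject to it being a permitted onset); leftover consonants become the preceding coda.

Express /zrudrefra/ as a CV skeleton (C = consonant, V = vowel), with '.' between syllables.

Vowels present: u, e, a; each is a nucleus, giving 3 syllables.
/u…e/ gap (V1→V2): cluster /dr/ — /dr/ is itself a permitted onset, so the whole cluster goes right; preceding coda = ∅.
/e…a/ gap (V2→V3): /fr/ is a licit onset in full, so it all attaches to the next syllable.
So the parse is zru.dre.fra.
Mapping each syllable to C/V: /zru/ → CCV, /dre/ → CCV, /fra/ → CCV.

CCV.CCV.CCV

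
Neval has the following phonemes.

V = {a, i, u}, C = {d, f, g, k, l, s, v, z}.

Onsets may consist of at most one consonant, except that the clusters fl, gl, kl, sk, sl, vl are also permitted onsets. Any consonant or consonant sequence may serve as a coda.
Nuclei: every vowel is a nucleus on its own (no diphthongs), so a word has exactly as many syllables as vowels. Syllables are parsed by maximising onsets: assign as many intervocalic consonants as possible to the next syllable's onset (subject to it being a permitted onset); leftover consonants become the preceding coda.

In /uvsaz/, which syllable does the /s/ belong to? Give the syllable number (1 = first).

2

Vowels present: u, a; each is a nucleus, giving 2 syllables.
V1 /u/ – V2 /a/: /vs/ — longest licit onset from the right is /s/, leaving /v/ as coda.
Syllabification: uv.saz.
The /s/ is in the onset of syllable 2 (/saz/).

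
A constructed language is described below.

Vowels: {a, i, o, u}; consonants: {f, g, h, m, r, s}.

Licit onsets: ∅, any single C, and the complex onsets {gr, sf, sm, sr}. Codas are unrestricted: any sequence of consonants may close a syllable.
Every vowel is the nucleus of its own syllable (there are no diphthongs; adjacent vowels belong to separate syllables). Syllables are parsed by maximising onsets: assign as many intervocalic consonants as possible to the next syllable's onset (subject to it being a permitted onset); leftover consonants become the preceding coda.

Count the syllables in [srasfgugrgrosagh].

Nuclei (vowels): a, u, o, a → 4 syllables.

4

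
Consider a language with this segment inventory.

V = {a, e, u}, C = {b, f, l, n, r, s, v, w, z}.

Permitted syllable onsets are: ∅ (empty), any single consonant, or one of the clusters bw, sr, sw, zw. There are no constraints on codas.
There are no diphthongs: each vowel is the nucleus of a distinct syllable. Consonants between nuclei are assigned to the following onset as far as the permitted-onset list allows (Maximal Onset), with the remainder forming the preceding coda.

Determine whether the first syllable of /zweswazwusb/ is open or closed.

open

The vowels are e, a, u — 3 nuclei, so 3 syllables.
Between /e/ (V1) and /a/ (V2): /sw/ is a licit onset in full, so it all attaches to the next syllable.
Between /a/ (V2) and /u/ (V3): /zw/ is a licit onset in full, so it all attaches to the next syllable.
Putting it together: zwe.swa.zwusb.
Syllable 1 is /zwe/; it ends in its nucleus with no coda, so it is open.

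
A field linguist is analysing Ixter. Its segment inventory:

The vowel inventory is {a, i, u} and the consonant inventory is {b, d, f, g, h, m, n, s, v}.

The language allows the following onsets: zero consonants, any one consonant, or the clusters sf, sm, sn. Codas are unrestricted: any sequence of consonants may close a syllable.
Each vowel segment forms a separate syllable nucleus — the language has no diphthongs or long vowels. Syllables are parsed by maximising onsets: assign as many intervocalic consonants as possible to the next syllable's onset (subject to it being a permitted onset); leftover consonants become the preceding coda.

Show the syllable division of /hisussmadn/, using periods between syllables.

hi.sus.smadn

Vowels present: i, u, a; each is a nucleus, giving 3 syllables.
σ1/σ2 boundary: just /s/ — single C goes to the following onset.
σ2/σ3 boundary: cluster /ssm/ — the longest permitted-onset suffix is /sm/; onset = /sm/, preceding coda = /s/.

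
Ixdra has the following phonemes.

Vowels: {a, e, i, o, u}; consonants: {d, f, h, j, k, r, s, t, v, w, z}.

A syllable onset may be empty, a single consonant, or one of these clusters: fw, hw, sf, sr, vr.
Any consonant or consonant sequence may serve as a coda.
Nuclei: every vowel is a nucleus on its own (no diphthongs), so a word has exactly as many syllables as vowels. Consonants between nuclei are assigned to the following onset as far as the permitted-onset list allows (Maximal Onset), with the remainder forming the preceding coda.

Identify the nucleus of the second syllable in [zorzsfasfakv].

Nuclei (vowels): o, a, a → 3 syllables.
The second nucleus (vowel 2 from the left) is /a/.

a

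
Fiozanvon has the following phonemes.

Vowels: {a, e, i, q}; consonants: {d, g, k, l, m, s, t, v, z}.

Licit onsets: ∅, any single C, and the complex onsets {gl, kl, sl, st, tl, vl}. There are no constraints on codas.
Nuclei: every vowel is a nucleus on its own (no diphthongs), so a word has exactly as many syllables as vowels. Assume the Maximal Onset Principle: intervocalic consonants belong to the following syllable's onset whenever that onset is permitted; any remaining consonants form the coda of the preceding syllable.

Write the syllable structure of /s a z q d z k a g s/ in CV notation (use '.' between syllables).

CV.CVCC.CVCC

The vowels are a, q, a — 3 nuclei, so 3 syllables.
/a…q/ gap (V1→V2): /z/ → onset of the next syllable (single consonants are always licit onsets).
/q…a/ gap (V2→V3): /dzk/; trying suffixes from longest down, /k/ is the first permitted one, so coda /dz/ | onset /k/.
So the parse is sa.zqdz.kags.
Mapping each syllable to C/V: /sa/ → CV, /zqdz/ → CVCC, /kags/ → CVCC.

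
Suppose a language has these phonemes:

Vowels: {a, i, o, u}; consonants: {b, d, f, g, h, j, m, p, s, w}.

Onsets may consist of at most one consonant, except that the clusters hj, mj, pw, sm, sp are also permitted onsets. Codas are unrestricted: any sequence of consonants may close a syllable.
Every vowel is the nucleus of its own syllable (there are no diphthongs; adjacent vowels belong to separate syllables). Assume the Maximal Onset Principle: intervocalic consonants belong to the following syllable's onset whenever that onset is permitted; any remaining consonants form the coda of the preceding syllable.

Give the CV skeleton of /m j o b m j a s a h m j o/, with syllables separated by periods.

The vowels are o, a, a, o — 4 nuclei, so 4 syllables.
V1 /o/ – V2 /a/: /bmj/ — longest licit onset from the right is /mj/, leaving /b/ as coda.
V2 /a/ – V3 /a/: /s/ → onset of the next syllable (single consonants are always licit onsets).
V3 /a/ – V4 /o/: cluster /hmj/ — the longest permitted-onset suffix is /mj/; onset = /mj/, preceding coda = /h/.
So the parse is mjob.mja.sah.mjo.
Mapping each syllable to C/V: /mjob/ → CCVC, /mja/ → CCV, /sah/ → CVC, /mjo/ → CCV.

CCVC.CCV.CVC.CCV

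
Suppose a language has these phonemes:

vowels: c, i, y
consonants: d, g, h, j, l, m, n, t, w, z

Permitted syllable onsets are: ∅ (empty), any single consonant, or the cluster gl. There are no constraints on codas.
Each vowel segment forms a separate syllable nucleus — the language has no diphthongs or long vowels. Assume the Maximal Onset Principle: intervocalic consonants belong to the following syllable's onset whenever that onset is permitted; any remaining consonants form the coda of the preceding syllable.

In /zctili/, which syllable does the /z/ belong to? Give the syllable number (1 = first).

Vowels present: c, i, i; each is a nucleus, giving 3 syllables.
V1 /c/ – V2 /i/: /t/ is a single consonant, so it becomes the next onset.
V2 /i/ – V3 /i/: /l/ → onset of the next syllable (single consonants are always licit onsets).
Putting it together: zc.ti.li.
The /z/ is in the onset of syllable 1 (/zc/).

1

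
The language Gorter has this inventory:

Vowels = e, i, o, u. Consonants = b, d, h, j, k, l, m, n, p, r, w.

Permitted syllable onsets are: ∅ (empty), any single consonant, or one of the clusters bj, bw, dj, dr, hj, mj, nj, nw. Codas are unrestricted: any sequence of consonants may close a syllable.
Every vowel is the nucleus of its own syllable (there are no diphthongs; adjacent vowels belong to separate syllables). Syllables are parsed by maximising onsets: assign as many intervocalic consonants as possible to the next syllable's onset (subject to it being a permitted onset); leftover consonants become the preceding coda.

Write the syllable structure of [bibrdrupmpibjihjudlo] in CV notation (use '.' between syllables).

Nuclei (vowels): i, u, i, i, u, o → 6 syllables.
Between /i/ (V1) and /u/ (V2): /brdr/; trying suffixes from longest down, /dr/ is the first permitted one, so coda /br/ | onset /dr/.
Between /u/ (V2) and /i/ (V3): /pmp/; trying suffixes from longest down, /p/ is the first permitted one, so coda /pm/ | onset /p/.
Between /i/ (V3) and /i/ (V4): /bj/ is a licit onset in full, so it all attaches to the next syllable.
Between /i/ (V4) and /u/ (V5): /hj/ — entire cluster is a permitted onset → onset /hj/, coda ∅.
Between /u/ (V5) and /o/ (V6): /dl/ splits as /d/ + /l/ (/l/ is the longest suffix that is a licit onset).
Syllabification: bibr.drupm.pi.bji.hjud.lo.
Mapping each syllable to C/V: /bibr/ → CVCC, /drupm/ → CCVCC, /pi/ → CV, /bji/ → CCV, /hjud/ → CCVC, /lo/ → CV.

CVCC.CCVCC.CV.CCV.CCVC.CV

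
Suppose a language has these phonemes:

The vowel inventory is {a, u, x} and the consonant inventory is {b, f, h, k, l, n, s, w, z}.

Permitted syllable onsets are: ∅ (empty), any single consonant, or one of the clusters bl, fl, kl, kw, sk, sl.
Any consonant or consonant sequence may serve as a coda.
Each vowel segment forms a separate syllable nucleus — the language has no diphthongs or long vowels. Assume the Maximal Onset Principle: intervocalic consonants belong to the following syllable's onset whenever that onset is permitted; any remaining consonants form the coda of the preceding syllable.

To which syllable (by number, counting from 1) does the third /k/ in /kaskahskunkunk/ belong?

Vowels present: a, a, u, u; each is a nucleus, giving 4 syllables.
V1 /a/ – V2 /a/: cluster /sk/ — /sk/ is itself a permitted onset, so the whole cluster goes right; preceding coda = ∅.
V2 /a/ – V3 /u/: /hsk/; trying suffixes from longest down, /sk/ is the first permitted one, so coda /h/ | onset /sk/.
V3 /u/ – V4 /u/: /nk/; trying suffixes from longest down, /k/ is the first permitted one, so coda /n/ | onset /k/.
Syllabification: ka.skah.skun.kunk.
The third /k/ is in the onset of syllable 3 (/skun/).

3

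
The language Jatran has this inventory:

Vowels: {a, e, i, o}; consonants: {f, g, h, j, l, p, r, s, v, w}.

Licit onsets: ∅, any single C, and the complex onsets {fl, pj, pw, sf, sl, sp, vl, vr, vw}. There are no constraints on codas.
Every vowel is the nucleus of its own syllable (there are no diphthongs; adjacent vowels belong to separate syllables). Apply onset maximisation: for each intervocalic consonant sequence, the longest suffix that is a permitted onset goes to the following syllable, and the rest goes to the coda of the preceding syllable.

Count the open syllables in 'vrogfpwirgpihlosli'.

The vowels are o, i, i, o, i — 5 nuclei, so 5 syllables.
Between /o/ (V1) and /i/ (V2): /gfpw/; trying suffixes from longest down, /pw/ is the first permitted one, so coda /gf/ | onset /pw/.
Between /i/ (V2) and /i/ (V3): /rgp/ splits as /rg/ + /p/ (/p/ is the longest suffix that is a licit onset).
Between /i/ (V3) and /o/ (V4): /hl/ — longest licit onset from the right is /l/, leaving /h/ as coda.
Between /o/ (V4) and /i/ (V5): cluster /sl/ — /sl/ is itself a permitted onset, so the whole cluster goes right; preceding coda = ∅.
So the parse is vrogf.pwirg.pih.lo.sli.
Classifying each syllable: /vrogf/ (closed), /pwirg/ (closed), /pih/ (closed), /lo/ (open), /sli/ (open).
Open syllables: 2.

2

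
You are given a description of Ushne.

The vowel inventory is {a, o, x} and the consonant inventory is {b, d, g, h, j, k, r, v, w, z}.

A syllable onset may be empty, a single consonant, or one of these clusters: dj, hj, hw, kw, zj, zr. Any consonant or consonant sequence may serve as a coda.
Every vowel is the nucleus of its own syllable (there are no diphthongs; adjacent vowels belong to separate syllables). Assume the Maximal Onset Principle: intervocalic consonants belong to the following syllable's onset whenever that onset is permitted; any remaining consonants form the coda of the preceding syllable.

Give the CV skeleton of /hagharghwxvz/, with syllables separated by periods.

The vowels are a, a, x — 3 nuclei, so 3 syllables.
/a…a/ gap (V1→V2): /gh/ — longest licit onset from the right is /h/, leaving /g/ as coda.
/a…x/ gap (V2→V3): /rghw/; trying suffixes from longest down, /hw/ is the first permitted one, so coda /rg/ | onset /hw/.
Syllabification: hag.harg.hwxvz.
Mapping each syllable to C/V: /hag/ → CVC, /harg/ → CVCC, /hwxvz/ → CCVCC.

CVC.CVCC.CCVCC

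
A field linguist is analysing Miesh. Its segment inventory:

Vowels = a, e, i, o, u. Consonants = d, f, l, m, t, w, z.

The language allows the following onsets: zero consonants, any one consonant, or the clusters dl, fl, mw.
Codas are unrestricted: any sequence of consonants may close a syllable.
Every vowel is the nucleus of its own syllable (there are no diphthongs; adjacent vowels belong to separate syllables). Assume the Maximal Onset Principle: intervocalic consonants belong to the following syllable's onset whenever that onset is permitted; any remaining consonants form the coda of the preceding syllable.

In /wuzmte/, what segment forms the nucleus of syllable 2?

The vowels are u, e — 2 nuclei, so 2 syllables.
The second nucleus (vowel 2 from the left) is /e/.

e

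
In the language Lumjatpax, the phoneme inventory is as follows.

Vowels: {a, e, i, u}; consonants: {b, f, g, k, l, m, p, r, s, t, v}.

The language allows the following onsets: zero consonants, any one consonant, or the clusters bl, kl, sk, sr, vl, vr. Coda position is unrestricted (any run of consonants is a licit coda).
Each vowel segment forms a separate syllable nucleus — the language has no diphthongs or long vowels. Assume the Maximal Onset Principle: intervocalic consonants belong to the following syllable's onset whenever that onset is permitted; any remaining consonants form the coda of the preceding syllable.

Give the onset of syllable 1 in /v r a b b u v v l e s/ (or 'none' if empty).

Nuclei (vowels): a, u, e → 3 syllables.
/a…u/ gap (V1→V2): cluster /bb/ — the longest permitted-onset suffix is /b/; onset = /b/, preceding coda = /b/.
/u…e/ gap (V2→V3): /vvl/; trying suffixes from longest down, /vl/ is the first permitted one, so coda /v/ | onset /vl/.
Result: vrab.buv.vles.
Syllable 1 is /vrab/: onset /vr/, nucleus /a/, coda /b/.

vr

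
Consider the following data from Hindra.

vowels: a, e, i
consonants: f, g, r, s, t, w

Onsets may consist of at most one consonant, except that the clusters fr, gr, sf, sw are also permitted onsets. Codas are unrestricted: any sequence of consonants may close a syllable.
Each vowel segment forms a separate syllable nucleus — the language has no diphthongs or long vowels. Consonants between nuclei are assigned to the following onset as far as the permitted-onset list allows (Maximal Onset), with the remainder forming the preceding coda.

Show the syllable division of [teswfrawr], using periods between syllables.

Vowels present: e, a; each is a nucleus, giving 2 syllables.
/e…a/ gap (V1→V2): cluster /swfr/ — the longest permitted-onset suffix is /fr/; onset = /fr/, preceding coda = /sw/.

tesw.frawr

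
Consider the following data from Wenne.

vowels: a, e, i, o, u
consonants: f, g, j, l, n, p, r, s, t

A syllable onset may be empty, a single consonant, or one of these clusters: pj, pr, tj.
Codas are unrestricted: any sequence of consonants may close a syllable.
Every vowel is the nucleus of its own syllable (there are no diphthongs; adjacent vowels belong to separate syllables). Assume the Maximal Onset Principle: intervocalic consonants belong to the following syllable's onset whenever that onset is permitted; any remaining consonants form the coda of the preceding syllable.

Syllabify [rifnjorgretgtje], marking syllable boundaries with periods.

The vowels are i, o, e, e — 4 nuclei, so 4 syllables.
Between /i/ (V1) and /o/ (V2): /fnj/ splits as /fn/ + /j/ (/j/ is the longest suffix that is a licit onset).
Between /o/ (V2) and /e/ (V3): /rgr/; trying suffixes from longest down, /r/ is the first permitted one, so coda /rg/ | onset /r/.
Between /e/ (V3) and /e/ (V4): cluster /tgtj/ — the longest permitted-onset suffix is /tj/; onset = /tj/, preceding coda = /tg/.

rifn.jorg.retg.tje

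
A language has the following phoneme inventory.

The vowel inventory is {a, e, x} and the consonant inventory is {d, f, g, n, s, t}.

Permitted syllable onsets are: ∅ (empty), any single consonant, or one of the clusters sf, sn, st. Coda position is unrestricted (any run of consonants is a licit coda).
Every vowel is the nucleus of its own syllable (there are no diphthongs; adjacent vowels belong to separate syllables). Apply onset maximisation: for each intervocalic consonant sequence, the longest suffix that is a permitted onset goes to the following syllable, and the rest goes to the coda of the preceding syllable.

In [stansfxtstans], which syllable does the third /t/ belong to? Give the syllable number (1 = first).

3

Nuclei (vowels): a, x, a → 3 syllables.
σ1/σ2 boundary: /nsf/; trying suffixes from longest down, /sf/ is the first permitted one, so coda /n/ | onset /sf/.
σ2/σ3 boundary: /tst/ splits as /t/ + /st/ (/st/ is the longest suffix that is a licit onset).
Putting it together: stan.sfxt.stans.
The third /t/ is in the onset of syllable 3 (/stans/).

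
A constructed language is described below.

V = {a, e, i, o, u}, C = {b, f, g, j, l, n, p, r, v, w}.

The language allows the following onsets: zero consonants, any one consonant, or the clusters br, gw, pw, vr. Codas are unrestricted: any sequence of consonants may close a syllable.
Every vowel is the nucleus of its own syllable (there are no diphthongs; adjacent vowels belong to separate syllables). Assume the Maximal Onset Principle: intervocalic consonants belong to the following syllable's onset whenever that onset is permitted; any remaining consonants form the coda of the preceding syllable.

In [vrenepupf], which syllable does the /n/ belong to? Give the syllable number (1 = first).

2

The vowels are e, e, u — 3 nuclei, so 3 syllables.
Between /e/ (V1) and /e/ (V2): just /n/ — single C goes to the following onset.
Between /e/ (V2) and /u/ (V3): /p/ → onset of the next syllable (single consonants are always licit onsets).
Result: vre.ne.pupf.
The /n/ is in the onset of syllable 2 (/ne/).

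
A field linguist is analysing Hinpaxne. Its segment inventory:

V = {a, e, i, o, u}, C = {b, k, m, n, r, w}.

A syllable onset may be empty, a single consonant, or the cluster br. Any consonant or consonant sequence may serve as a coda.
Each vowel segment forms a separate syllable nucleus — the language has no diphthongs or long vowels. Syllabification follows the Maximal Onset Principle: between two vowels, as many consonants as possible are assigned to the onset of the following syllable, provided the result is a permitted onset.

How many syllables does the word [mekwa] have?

2

Vowels present: e, a; each is a nucleus, giving 2 syllables.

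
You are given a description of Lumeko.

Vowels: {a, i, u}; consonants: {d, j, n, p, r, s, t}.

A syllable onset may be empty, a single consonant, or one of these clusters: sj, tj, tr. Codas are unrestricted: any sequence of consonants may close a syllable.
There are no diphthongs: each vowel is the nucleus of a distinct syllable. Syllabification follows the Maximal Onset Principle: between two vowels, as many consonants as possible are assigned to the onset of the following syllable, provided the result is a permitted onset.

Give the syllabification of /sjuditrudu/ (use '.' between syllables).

The vowels are u, i, u, u — 4 nuclei, so 4 syllables.
/u…i/ gap (V1→V2): /d/ → onset of the next syllable (single consonants are always licit onsets).
/i…u/ gap (V2→V3): /tr/ is a licit onset in full, so it all attaches to the next syllable.
/u…u/ gap (V3→V4): just /d/ — single C goes to the following onset.

sju.di.tru.du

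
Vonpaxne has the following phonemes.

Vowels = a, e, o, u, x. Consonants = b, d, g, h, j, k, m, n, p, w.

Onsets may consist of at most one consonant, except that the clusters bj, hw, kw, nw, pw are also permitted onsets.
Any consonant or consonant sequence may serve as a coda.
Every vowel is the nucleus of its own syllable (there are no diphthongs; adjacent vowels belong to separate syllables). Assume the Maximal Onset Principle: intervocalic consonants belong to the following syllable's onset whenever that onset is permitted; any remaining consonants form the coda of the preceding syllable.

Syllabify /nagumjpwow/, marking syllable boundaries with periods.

The vowels are a, u, o — 3 nuclei, so 3 syllables.
σ1/σ2 boundary: just /g/ — single C goes to the following onset.
σ2/σ3 boundary: cluster /mjpw/ — the longest permitted-onset suffix is /pw/; onset = /pw/, preceding coda = /mj/.

na.gumj.pwow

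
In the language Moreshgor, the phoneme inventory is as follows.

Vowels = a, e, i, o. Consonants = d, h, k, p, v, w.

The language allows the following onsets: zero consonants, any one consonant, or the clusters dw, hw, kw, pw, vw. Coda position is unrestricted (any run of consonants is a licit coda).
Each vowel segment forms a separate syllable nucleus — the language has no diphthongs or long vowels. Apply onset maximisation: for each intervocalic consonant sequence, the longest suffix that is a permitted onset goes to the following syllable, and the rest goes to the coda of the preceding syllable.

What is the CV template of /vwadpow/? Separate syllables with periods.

Vowels present: a, o; each is a nucleus, giving 2 syllables.
Between /a/ (V1) and /o/ (V2): /dp/ splits as /d/ + /p/ (/p/ is the longest suffix that is a licit onset).
Result: vwad.pow.
Mapping each syllable to C/V: /vwad/ → CCVC, /pow/ → CVC.

CCVC.CVC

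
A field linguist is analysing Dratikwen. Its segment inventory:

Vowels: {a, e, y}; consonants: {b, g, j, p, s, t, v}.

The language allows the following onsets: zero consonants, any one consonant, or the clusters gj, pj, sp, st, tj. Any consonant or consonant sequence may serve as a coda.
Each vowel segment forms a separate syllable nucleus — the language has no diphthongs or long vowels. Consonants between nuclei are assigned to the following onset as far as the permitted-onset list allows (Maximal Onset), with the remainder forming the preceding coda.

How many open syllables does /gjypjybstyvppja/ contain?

Nuclei (vowels): y, y, y, a → 4 syllables.
/y…y/ gap (V1→V2): cluster /pj/ — /pj/ is itself a permitted onset, so the whole cluster goes right; preceding coda = ∅.
/y…y/ gap (V2→V3): /bst/ splits as /b/ + /st/ (/st/ is the longest suffix that is a licit onset).
/y…a/ gap (V3→V4): cluster /vppj/ — the longest permitted-onset suffix is /pj/; onset = /pj/, preceding coda = /vp/.
Putting it together: gjy.pjyb.styvp.pja.
Classifying each syllable: /gjy/ (open), /pjyb/ (closed), /styvp/ (closed), /pja/ (open).
Open syllables: 2.

2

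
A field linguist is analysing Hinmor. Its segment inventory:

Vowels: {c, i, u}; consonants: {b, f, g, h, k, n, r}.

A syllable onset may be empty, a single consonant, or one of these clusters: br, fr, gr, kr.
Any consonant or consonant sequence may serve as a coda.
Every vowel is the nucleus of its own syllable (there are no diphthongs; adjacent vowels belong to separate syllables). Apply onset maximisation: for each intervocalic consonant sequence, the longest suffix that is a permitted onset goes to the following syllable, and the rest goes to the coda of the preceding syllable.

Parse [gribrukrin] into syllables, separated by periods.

gri.bru.krin

Nuclei (vowels): i, u, i → 3 syllables.
V1 /i/ – V2 /u/: /br/ is a licit onset in full, so it all attaches to the next syllable.
V2 /u/ – V3 /i/: cluster /kr/ — /kr/ is itself a permitted onset, so the whole cluster goes right; preceding coda = ∅.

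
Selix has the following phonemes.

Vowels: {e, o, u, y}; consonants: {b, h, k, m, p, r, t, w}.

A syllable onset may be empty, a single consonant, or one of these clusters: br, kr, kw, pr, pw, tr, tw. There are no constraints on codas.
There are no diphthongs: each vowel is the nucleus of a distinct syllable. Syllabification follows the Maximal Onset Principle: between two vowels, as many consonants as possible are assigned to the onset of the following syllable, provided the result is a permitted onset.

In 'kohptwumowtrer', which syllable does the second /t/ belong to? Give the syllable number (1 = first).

4

Vowels present: o, u, o, e; each is a nucleus, giving 4 syllables.
V1 /o/ – V2 /u/: cluster /hptw/ — the longest permitted-onset suffix is /tw/; onset = /tw/, preceding coda = /hp/.
V2 /u/ – V3 /o/: just /m/ — single C goes to the following onset.
V3 /o/ – V4 /e/: /wtr/ splits as /w/ + /tr/ (/tr/ is the longest suffix that is a licit onset).
Putting it together: kohp.twu.mow.trer.
The second /t/ is in the onset of syllable 4 (/trer/).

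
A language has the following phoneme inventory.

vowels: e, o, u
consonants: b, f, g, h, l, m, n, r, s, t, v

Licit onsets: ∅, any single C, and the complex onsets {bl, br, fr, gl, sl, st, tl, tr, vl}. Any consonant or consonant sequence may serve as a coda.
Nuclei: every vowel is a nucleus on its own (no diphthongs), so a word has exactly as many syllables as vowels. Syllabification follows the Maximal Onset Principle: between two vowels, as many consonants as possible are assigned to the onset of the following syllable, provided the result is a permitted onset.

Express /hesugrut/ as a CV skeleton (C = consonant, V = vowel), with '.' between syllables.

The vowels are e, u, u — 3 nuclei, so 3 syllables.
/e…u/ gap (V1→V2): /s/ → onset of the next syllable (single consonants are always licit onsets).
/u…u/ gap (V2→V3): /gr/ splits as /g/ + /r/ (/r/ is the longest suffix that is a licit onset).
So the parse is he.sug.rut.
Mapping each syllable to C/V: /he/ → CV, /sug/ → CVC, /rut/ → CVC.

CV.CVC.CVC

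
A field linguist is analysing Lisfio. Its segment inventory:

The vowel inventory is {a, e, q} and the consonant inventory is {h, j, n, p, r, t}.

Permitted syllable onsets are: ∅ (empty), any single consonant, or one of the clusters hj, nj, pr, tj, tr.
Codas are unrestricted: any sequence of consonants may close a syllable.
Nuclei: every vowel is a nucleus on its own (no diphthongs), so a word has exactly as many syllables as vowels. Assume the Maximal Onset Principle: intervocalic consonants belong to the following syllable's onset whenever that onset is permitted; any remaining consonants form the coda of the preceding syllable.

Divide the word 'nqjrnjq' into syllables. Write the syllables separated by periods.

nqjr.njq

Vowels present: q, q; each is a nucleus, giving 2 syllables.
V1 /q/ – V2 /q/: /jrnj/ splits as /jr/ + /nj/ (/nj/ is the longest suffix that is a licit onset).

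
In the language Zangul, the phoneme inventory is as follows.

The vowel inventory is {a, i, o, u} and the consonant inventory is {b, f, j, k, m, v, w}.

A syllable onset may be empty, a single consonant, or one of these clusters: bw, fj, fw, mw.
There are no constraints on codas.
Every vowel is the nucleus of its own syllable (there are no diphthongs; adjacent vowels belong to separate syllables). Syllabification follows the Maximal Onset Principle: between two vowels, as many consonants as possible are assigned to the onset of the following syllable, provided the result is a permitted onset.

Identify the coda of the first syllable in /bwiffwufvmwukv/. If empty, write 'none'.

f

The vowels are i, u, u — 3 nuclei, so 3 syllables.
Between /i/ (V1) and /u/ (V2): cluster /ffw/ — the longest permitted-onset suffix is /fw/; onset = /fw/, preceding coda = /f/.
Between /u/ (V2) and /u/ (V3): /fvmw/; trying suffixes from longest down, /mw/ is the first permitted one, so coda /fv/ | onset /mw/.
Putting it together: bwif.fwufv.mwukv.
Syllable 1 is /bwif/: onset /bw/, nucleus /i/, coda /f/.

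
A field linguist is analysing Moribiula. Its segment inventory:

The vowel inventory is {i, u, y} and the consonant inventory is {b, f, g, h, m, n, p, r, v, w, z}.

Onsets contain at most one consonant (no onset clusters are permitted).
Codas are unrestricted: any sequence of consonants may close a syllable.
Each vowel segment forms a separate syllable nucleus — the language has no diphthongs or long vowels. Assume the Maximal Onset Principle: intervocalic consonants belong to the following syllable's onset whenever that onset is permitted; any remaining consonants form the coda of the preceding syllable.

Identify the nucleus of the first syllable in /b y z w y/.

The vowels are y, y — 2 nuclei, so 2 syllables.
The first nucleus (vowel 1 from the left) is /y/.

y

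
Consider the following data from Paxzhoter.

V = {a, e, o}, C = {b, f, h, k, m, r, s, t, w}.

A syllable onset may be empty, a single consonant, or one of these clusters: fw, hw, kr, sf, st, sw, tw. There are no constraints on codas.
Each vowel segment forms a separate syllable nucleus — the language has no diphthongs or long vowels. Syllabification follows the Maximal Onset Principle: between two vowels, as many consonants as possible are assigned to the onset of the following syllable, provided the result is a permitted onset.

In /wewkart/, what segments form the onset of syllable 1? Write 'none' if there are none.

w

The vowels are e, a — 2 nuclei, so 2 syllables.
σ1/σ2 boundary: /wk/ splits as /w/ + /k/ (/k/ is the longest suffix that is a licit onset).
Result: wew.kart.
Syllable 1 is /wew/: onset /w/, nucleus /e/, coda /w/.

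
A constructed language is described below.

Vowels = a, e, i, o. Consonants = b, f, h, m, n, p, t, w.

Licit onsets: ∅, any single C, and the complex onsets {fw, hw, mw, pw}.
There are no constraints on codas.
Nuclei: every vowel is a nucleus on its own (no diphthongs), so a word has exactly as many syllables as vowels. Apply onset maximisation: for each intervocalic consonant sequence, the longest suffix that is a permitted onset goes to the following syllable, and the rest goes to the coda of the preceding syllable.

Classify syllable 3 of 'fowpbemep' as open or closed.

Nuclei (vowels): o, e, e → 3 syllables.
V1 /o/ – V2 /e/: /wpb/ — longest licit onset from the right is /b/, leaving /wp/ as coda.
V2 /e/ – V3 /e/: just /m/ — single C goes to the following onset.
Result: fowp.be.mep.
Syllable 3 is /mep/ with coda /p/, so it is closed.

closed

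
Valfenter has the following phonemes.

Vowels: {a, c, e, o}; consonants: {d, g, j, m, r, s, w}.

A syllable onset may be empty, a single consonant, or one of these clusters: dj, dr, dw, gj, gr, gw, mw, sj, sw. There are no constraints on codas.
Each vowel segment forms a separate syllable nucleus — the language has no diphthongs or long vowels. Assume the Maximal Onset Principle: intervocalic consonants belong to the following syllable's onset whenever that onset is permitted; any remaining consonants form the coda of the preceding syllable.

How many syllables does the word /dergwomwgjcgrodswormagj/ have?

The vowels are e, o, c, o, o, a — 6 nuclei, so 6 syllables.

6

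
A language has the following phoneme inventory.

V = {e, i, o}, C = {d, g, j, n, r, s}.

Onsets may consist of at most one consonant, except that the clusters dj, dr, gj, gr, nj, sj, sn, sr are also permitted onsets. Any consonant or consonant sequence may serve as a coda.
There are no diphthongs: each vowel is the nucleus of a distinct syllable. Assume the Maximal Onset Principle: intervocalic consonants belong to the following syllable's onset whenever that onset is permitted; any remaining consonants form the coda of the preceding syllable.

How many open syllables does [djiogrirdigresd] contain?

The vowels are i, o, i, i, e — 5 nuclei, so 5 syllables.
V1 /i/ – V2 /o/: no consonants, so the boundary falls immediately after /i/.
V2 /o/ – V3 /i/: /gr/ is a licit onset in full, so it all attaches to the next syllable.
V3 /i/ – V4 /i/: /rd/ splits as /r/ + /d/ (/d/ is the longest suffix that is a licit onset).
V4 /i/ – V5 /e/: /gr/ — entire cluster is a permitted onset → onset /gr/, coda ∅.
Result: dji.o.grir.di.gresd.
Classifying each syllable: /dji/ (open), /o/ (open), /grir/ (closed), /di/ (open), /gresd/ (closed).
Open syllables: 3.

3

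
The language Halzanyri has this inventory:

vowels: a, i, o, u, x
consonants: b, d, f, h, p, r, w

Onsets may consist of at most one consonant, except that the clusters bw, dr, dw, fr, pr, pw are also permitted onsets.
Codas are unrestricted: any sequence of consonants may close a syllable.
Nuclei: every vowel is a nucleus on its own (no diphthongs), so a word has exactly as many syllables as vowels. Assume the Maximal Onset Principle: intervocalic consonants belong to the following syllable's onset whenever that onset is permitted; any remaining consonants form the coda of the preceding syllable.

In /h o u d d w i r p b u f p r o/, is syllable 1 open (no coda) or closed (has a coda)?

Nuclei (vowels): o, u, i, u, o → 5 syllables.
Between /o/ (V1) and /u/ (V2): hiatus — the boundary sits between the two vowels.
Between /u/ (V2) and /i/ (V3): /ddw/ — longest licit onset from the right is /dw/, leaving /d/ as coda.
Between /i/ (V3) and /u/ (V4): cluster /rpb/ — the longest permitted-onset suffix is /b/; onset = /b/, preceding coda = /rp/.
Between /u/ (V4) and /o/ (V5): /fpr/ — longest licit onset from the right is /pr/, leaving /f/ as coda.
Putting it together: ho.ud.dwirp.buf.pro.
Syllable 1 is /ho/; it ends in its nucleus with no coda, so it is open.

open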